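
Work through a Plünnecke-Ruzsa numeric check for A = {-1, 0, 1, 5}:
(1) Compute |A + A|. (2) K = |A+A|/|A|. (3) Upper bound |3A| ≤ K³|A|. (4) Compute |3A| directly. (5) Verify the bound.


|A| = 4.
Step 1: Compute A + A by enumerating all 16 pairs.
A + A = {-2, -1, 0, 1, 2, 4, 5, 6, 10}, so |A + A| = 9.
Step 2: Doubling constant K = |A + A|/|A| = 9/4 = 9/4 ≈ 2.2500.
Step 3: Plünnecke-Ruzsa gives |3A| ≤ K³·|A| = (2.2500)³ · 4 ≈ 45.5625.
Step 4: Compute 3A = A + A + A directly by enumerating all triples (a,b,c) ∈ A³; |3A| = 15.
Step 5: Check 15 ≤ 45.5625? Yes ✓.

K = 9/4, Plünnecke-Ruzsa bound K³|A| ≈ 45.5625, |3A| = 15, inequality holds.


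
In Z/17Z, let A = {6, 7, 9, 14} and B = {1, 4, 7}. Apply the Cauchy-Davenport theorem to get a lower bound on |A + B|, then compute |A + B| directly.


Cauchy-Davenport: |A + B| ≥ min(p, |A| + |B| - 1) for A, B nonempty in Z/pZ.
|A| = 4, |B| = 3, p = 17.
CD lower bound = min(17, 4 + 3 - 1) = min(17, 6) = 6.
Compute A + B mod 17 directly:
a = 6: 6+1=7, 6+4=10, 6+7=13
a = 7: 7+1=8, 7+4=11, 7+7=14
a = 9: 9+1=10, 9+4=13, 9+7=16
a = 14: 14+1=15, 14+4=1, 14+7=4
A + B = {1, 4, 7, 8, 10, 11, 13, 14, 15, 16}, so |A + B| = 10.
Verify: 10 ≥ 6? Yes ✓.

CD lower bound = 6, actual |A + B| = 10.


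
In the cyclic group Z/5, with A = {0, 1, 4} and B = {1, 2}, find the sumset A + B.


Work in Z/5Z: reduce every sum a + b modulo 5.
Enumerate all 6 pairs:
a = 0: 0+1=1, 0+2=2
a = 1: 1+1=2, 1+2=3
a = 4: 4+1=0, 4+2=1
Distinct residues collected: {0, 1, 2, 3}
|A + B| = 4 (out of 5 total residues).

A + B = {0, 1, 2, 3}


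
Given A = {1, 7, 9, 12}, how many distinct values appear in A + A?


A + A = {a + a' : a, a' ∈ A}; |A| = 4.
General bounds: 2|A| - 1 ≤ |A + A| ≤ |A|(|A|+1)/2, i.e. 7 ≤ |A + A| ≤ 10.
Lower bound 2|A|-1 is attained iff A is an arithmetic progression.
Enumerate sums a + a' for a ≤ a' (symmetric, so this suffices):
a = 1: 1+1=2, 1+7=8, 1+9=10, 1+12=13
a = 7: 7+7=14, 7+9=16, 7+12=19
a = 9: 9+9=18, 9+12=21
a = 12: 12+12=24
Distinct sums: {2, 8, 10, 13, 14, 16, 18, 19, 21, 24}
|A + A| = 10

|A + A| = 10


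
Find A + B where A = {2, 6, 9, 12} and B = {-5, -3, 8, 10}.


A + B = {a + b : a ∈ A, b ∈ B}.
Enumerate all |A|·|B| = 4·4 = 16 pairs (a, b) and collect distinct sums.
a = 2: 2+-5=-3, 2+-3=-1, 2+8=10, 2+10=12
a = 6: 6+-5=1, 6+-3=3, 6+8=14, 6+10=16
a = 9: 9+-5=4, 9+-3=6, 9+8=17, 9+10=19
a = 12: 12+-5=7, 12+-3=9, 12+8=20, 12+10=22
Collecting distinct sums: A + B = {-3, -1, 1, 3, 4, 6, 7, 9, 10, 12, 14, 16, 17, 19, 20, 22}
|A + B| = 16

A + B = {-3, -1, 1, 3, 4, 6, 7, 9, 10, 12, 14, 16, 17, 19, 20, 22}


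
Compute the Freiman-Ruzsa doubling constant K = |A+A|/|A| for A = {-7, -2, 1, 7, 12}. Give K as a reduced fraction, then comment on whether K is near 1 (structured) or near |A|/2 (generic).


|A| = 5.
Compute A + A by enumerating all 25 pairs.
A + A = {-14, -9, -6, -4, -1, 0, 2, 5, 8, 10, 13, 14, 19, 24}, so |A + A| = 14.
K = |A + A| / |A| = 14/5 (already in lowest terms) ≈ 2.8000.
Reference: AP of size 5 gives K = 9/5 ≈ 1.8000; a fully generic set of size 5 gives K ≈ 3.0000.

|A| = 5, |A + A| = 14, K = 14/5.


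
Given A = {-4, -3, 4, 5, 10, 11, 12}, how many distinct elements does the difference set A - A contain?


A - A = {a - a' : a, a' ∈ A}; |A| = 7.
Bounds: 2|A|-1 ≤ |A - A| ≤ |A|² - |A| + 1, i.e. 13 ≤ |A - A| ≤ 43.
Note: 0 ∈ A - A always (from a - a). The set is symmetric: if d ∈ A - A then -d ∈ A - A.
Enumerate nonzero differences d = a - a' with a > a' (then include -d):
Positive differences: {1, 2, 5, 6, 7, 8, 9, 13, 14, 15, 16}
Full difference set: {0} ∪ (positive diffs) ∪ (negative diffs).
|A - A| = 1 + 2·11 = 23 (matches direct enumeration: 23).

|A - A| = 23


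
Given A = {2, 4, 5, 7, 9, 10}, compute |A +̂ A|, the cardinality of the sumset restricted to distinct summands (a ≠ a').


Restricted sumset: A +̂ A = {a + a' : a ∈ A, a' ∈ A, a ≠ a'}.
Equivalently, take A + A and drop any sum 2a that is achievable ONLY as a + a for a ∈ A (i.e. sums representable only with equal summands).
Enumerate pairs (a, a') with a < a' (symmetric, so each unordered pair gives one sum; this covers all a ≠ a'):
  2 + 4 = 6
  2 + 5 = 7
  2 + 7 = 9
  2 + 9 = 11
  2 + 10 = 12
  4 + 5 = 9
  4 + 7 = 11
  4 + 9 = 13
  4 + 10 = 14
  5 + 7 = 12
  5 + 9 = 14
  5 + 10 = 15
  7 + 9 = 16
  7 + 10 = 17
  9 + 10 = 19
Collected distinct sums: {6, 7, 9, 11, 12, 13, 14, 15, 16, 17, 19}
|A +̂ A| = 11
(Reference bound: |A +̂ A| ≥ 2|A| - 3 for |A| ≥ 2, with |A| = 6 giving ≥ 9.)

|A +̂ A| = 11


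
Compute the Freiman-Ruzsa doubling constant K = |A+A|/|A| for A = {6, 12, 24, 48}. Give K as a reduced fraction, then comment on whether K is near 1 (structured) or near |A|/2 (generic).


|A| = 4.
Compute A + A by enumerating all 16 pairs.
A + A = {12, 18, 24, 30, 36, 48, 54, 60, 72, 96}, so |A + A| = 10.
K = |A + A| / |A| = 10/4 = 5/2 ≈ 2.5000.
Reference: AP of size 4 gives K = 7/4 ≈ 1.7500; a fully generic set of size 4 gives K ≈ 2.5000.

|A| = 4, |A + A| = 10, K = 10/4 = 5/2.


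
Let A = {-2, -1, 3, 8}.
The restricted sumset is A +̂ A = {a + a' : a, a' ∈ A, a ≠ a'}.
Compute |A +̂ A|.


Restricted sumset: A +̂ A = {a + a' : a ∈ A, a' ∈ A, a ≠ a'}.
Equivalently, take A + A and drop any sum 2a that is achievable ONLY as a + a for a ∈ A (i.e. sums representable only with equal summands).
Enumerate pairs (a, a') with a < a' (symmetric, so each unordered pair gives one sum; this covers all a ≠ a'):
  -2 + -1 = -3
  -2 + 3 = 1
  -2 + 8 = 6
  -1 + 3 = 2
  -1 + 8 = 7
  3 + 8 = 11
Collected distinct sums: {-3, 1, 2, 6, 7, 11}
|A +̂ A| = 6
(Reference bound: |A +̂ A| ≥ 2|A| - 3 for |A| ≥ 2, with |A| = 4 giving ≥ 5.)

|A +̂ A| = 6


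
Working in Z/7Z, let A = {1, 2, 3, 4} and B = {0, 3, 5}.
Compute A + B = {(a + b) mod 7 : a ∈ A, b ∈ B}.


Work in Z/7Z: reduce every sum a + b modulo 7.
Enumerate all 12 pairs:
a = 1: 1+0=1, 1+3=4, 1+5=6
a = 2: 2+0=2, 2+3=5, 2+5=0
a = 3: 3+0=3, 3+3=6, 3+5=1
a = 4: 4+0=4, 4+3=0, 4+5=2
Distinct residues collected: {0, 1, 2, 3, 4, 5, 6}
|A + B| = 7 (out of 7 total residues).

A + B = {0, 1, 2, 3, 4, 5, 6}


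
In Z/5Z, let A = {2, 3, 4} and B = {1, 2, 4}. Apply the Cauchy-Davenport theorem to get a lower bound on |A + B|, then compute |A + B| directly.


Cauchy-Davenport: |A + B| ≥ min(p, |A| + |B| - 1) for A, B nonempty in Z/pZ.
|A| = 3, |B| = 3, p = 5.
CD lower bound = min(5, 3 + 3 - 1) = min(5, 5) = 5.
Compute A + B mod 5 directly:
a = 2: 2+1=3, 2+2=4, 2+4=1
a = 3: 3+1=4, 3+2=0, 3+4=2
a = 4: 4+1=0, 4+2=1, 4+4=3
A + B = {0, 1, 2, 3, 4}, so |A + B| = 5.
Verify: 5 ≥ 5? Yes ✓.

CD lower bound = 5, actual |A + B| = 5.


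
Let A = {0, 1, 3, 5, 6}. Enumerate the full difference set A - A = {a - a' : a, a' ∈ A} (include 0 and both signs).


A - A = {a - a' : a, a' ∈ A}.
Compute a - a' for each ordered pair (a, a'):
a = 0: 0-0=0, 0-1=-1, 0-3=-3, 0-5=-5, 0-6=-6
a = 1: 1-0=1, 1-1=0, 1-3=-2, 1-5=-4, 1-6=-5
a = 3: 3-0=3, 3-1=2, 3-3=0, 3-5=-2, 3-6=-3
a = 5: 5-0=5, 5-1=4, 5-3=2, 5-5=0, 5-6=-1
a = 6: 6-0=6, 6-1=5, 6-3=3, 6-5=1, 6-6=0
Collecting distinct values (and noting 0 appears from a-a):
A - A = {-6, -5, -4, -3, -2, -1, 0, 1, 2, 3, 4, 5, 6}
|A - A| = 13

A - A = {-6, -5, -4, -3, -2, -1, 0, 1, 2, 3, 4, 5, 6}


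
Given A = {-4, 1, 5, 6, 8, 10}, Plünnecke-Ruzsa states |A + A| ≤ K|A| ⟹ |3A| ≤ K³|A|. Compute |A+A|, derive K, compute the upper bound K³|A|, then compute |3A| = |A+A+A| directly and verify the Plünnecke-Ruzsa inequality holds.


|A| = 6.
Step 1: Compute A + A by enumerating all 36 pairs.
A + A = {-8, -3, 1, 2, 4, 6, 7, 9, 10, 11, 12, 13, 14, 15, 16, 18, 20}, so |A + A| = 17.
Step 2: Doubling constant K = |A + A|/|A| = 17/6 = 17/6 ≈ 2.8333.
Step 3: Plünnecke-Ruzsa gives |3A| ≤ K³·|A| = (2.8333)³ · 6 ≈ 136.4722.
Step 4: Compute 3A = A + A + A directly by enumerating all triples (a,b,c) ∈ A³; |3A| = 31.
Step 5: Check 31 ≤ 136.4722? Yes ✓.

K = 17/6, Plünnecke-Ruzsa bound K³|A| ≈ 136.4722, |3A| = 31, inequality holds.


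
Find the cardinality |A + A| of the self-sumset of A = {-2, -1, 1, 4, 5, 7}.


A + A = {a + a' : a, a' ∈ A}; |A| = 6.
General bounds: 2|A| - 1 ≤ |A + A| ≤ |A|(|A|+1)/2, i.e. 11 ≤ |A + A| ≤ 21.
Lower bound 2|A|-1 is attained iff A is an arithmetic progression.
Enumerate sums a + a' for a ≤ a' (symmetric, so this suffices):
a = -2: -2+-2=-4, -2+-1=-3, -2+1=-1, -2+4=2, -2+5=3, -2+7=5
a = -1: -1+-1=-2, -1+1=0, -1+4=3, -1+5=4, -1+7=6
a = 1: 1+1=2, 1+4=5, 1+5=6, 1+7=8
a = 4: 4+4=8, 4+5=9, 4+7=11
a = 5: 5+5=10, 5+7=12
a = 7: 7+7=14
Distinct sums: {-4, -3, -2, -1, 0, 2, 3, 4, 5, 6, 8, 9, 10, 11, 12, 14}
|A + A| = 16

|A + A| = 16


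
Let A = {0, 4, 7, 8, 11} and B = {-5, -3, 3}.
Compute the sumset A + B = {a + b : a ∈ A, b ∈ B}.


A + B = {a + b : a ∈ A, b ∈ B}.
Enumerate all |A|·|B| = 5·3 = 15 pairs (a, b) and collect distinct sums.
a = 0: 0+-5=-5, 0+-3=-3, 0+3=3
a = 4: 4+-5=-1, 4+-3=1, 4+3=7
a = 7: 7+-5=2, 7+-3=4, 7+3=10
a = 8: 8+-5=3, 8+-3=5, 8+3=11
a = 11: 11+-5=6, 11+-3=8, 11+3=14
Collecting distinct sums: A + B = {-5, -3, -1, 1, 2, 3, 4, 5, 6, 7, 8, 10, 11, 14}
|A + B| = 14

A + B = {-5, -3, -1, 1, 2, 3, 4, 5, 6, 7, 8, 10, 11, 14}


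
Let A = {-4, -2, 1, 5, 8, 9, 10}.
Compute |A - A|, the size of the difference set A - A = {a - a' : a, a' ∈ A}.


A - A = {a - a' : a, a' ∈ A}; |A| = 7.
Bounds: 2|A|-1 ≤ |A - A| ≤ |A|² - |A| + 1, i.e. 13 ≤ |A - A| ≤ 43.
Note: 0 ∈ A - A always (from a - a). The set is symmetric: if d ∈ A - A then -d ∈ A - A.
Enumerate nonzero differences d = a - a' with a > a' (then include -d):
Positive differences: {1, 2, 3, 4, 5, 7, 8, 9, 10, 11, 12, 13, 14}
Full difference set: {0} ∪ (positive diffs) ∪ (negative diffs).
|A - A| = 1 + 2·13 = 27 (matches direct enumeration: 27).

|A - A| = 27


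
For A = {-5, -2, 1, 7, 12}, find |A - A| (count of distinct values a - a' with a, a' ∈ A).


A - A = {a - a' : a, a' ∈ A}; |A| = 5.
Bounds: 2|A|-1 ≤ |A - A| ≤ |A|² - |A| + 1, i.e. 9 ≤ |A - A| ≤ 21.
Note: 0 ∈ A - A always (from a - a). The set is symmetric: if d ∈ A - A then -d ∈ A - A.
Enumerate nonzero differences d = a - a' with a > a' (then include -d):
Positive differences: {3, 5, 6, 9, 11, 12, 14, 17}
Full difference set: {0} ∪ (positive diffs) ∪ (negative diffs).
|A - A| = 1 + 2·8 = 17 (matches direct enumeration: 17).

|A - A| = 17


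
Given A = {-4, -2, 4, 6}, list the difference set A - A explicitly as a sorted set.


A - A = {a - a' : a, a' ∈ A}.
Compute a - a' for each ordered pair (a, a'):
a = -4: -4--4=0, -4--2=-2, -4-4=-8, -4-6=-10
a = -2: -2--4=2, -2--2=0, -2-4=-6, -2-6=-8
a = 4: 4--4=8, 4--2=6, 4-4=0, 4-6=-2
a = 6: 6--4=10, 6--2=8, 6-4=2, 6-6=0
Collecting distinct values (and noting 0 appears from a-a):
A - A = {-10, -8, -6, -2, 0, 2, 6, 8, 10}
|A - A| = 9

A - A = {-10, -8, -6, -2, 0, 2, 6, 8, 10}


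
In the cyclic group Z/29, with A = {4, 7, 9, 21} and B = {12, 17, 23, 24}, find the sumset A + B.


Work in Z/29Z: reduce every sum a + b modulo 29.
Enumerate all 16 pairs:
a = 4: 4+12=16, 4+17=21, 4+23=27, 4+24=28
a = 7: 7+12=19, 7+17=24, 7+23=1, 7+24=2
a = 9: 9+12=21, 9+17=26, 9+23=3, 9+24=4
a = 21: 21+12=4, 21+17=9, 21+23=15, 21+24=16
Distinct residues collected: {1, 2, 3, 4, 9, 15, 16, 19, 21, 24, 26, 27, 28}
|A + B| = 13 (out of 29 total residues).

A + B = {1, 2, 3, 4, 9, 15, 16, 19, 21, 24, 26, 27, 28}


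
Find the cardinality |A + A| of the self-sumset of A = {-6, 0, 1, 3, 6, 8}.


A + A = {a + a' : a, a' ∈ A}; |A| = 6.
General bounds: 2|A| - 1 ≤ |A + A| ≤ |A|(|A|+1)/2, i.e. 11 ≤ |A + A| ≤ 21.
Lower bound 2|A|-1 is attained iff A is an arithmetic progression.
Enumerate sums a + a' for a ≤ a' (symmetric, so this suffices):
a = -6: -6+-6=-12, -6+0=-6, -6+1=-5, -6+3=-3, -6+6=0, -6+8=2
a = 0: 0+0=0, 0+1=1, 0+3=3, 0+6=6, 0+8=8
a = 1: 1+1=2, 1+3=4, 1+6=7, 1+8=9
a = 3: 3+3=6, 3+6=9, 3+8=11
a = 6: 6+6=12, 6+8=14
a = 8: 8+8=16
Distinct sums: {-12, -6, -5, -3, 0, 1, 2, 3, 4, 6, 7, 8, 9, 11, 12, 14, 16}
|A + A| = 17

|A + A| = 17


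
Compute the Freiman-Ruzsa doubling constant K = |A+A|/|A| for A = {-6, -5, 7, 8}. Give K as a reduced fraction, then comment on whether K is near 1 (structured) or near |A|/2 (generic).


|A| = 4.
Compute A + A by enumerating all 16 pairs.
A + A = {-12, -11, -10, 1, 2, 3, 14, 15, 16}, so |A + A| = 9.
K = |A + A| / |A| = 9/4 (already in lowest terms) ≈ 2.2500.
Reference: AP of size 4 gives K = 7/4 ≈ 1.7500; a fully generic set of size 4 gives K ≈ 2.5000.

|A| = 4, |A + A| = 9, K = 9/4.


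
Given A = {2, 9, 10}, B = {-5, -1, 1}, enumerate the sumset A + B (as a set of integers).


A + B = {a + b : a ∈ A, b ∈ B}.
Enumerate all |A|·|B| = 3·3 = 9 pairs (a, b) and collect distinct sums.
a = 2: 2+-5=-3, 2+-1=1, 2+1=3
a = 9: 9+-5=4, 9+-1=8, 9+1=10
a = 10: 10+-5=5, 10+-1=9, 10+1=11
Collecting distinct sums: A + B = {-3, 1, 3, 4, 5, 8, 9, 10, 11}
|A + B| = 9

A + B = {-3, 1, 3, 4, 5, 8, 9, 10, 11}


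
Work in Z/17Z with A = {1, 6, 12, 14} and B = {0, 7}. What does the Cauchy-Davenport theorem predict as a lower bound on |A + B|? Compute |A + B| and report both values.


Cauchy-Davenport: |A + B| ≥ min(p, |A| + |B| - 1) for A, B nonempty in Z/pZ.
|A| = 4, |B| = 2, p = 17.
CD lower bound = min(17, 4 + 2 - 1) = min(17, 5) = 5.
Compute A + B mod 17 directly:
a = 1: 1+0=1, 1+7=8
a = 6: 6+0=6, 6+7=13
a = 12: 12+0=12, 12+7=2
a = 14: 14+0=14, 14+7=4
A + B = {1, 2, 4, 6, 8, 12, 13, 14}, so |A + B| = 8.
Verify: 8 ≥ 5? Yes ✓.

CD lower bound = 5, actual |A + B| = 8.


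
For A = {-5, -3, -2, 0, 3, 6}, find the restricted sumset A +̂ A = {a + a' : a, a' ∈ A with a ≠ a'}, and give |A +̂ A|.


Restricted sumset: A +̂ A = {a + a' : a ∈ A, a' ∈ A, a ≠ a'}.
Equivalently, take A + A and drop any sum 2a that is achievable ONLY as a + a for a ∈ A (i.e. sums representable only with equal summands).
Enumerate pairs (a, a') with a < a' (symmetric, so each unordered pair gives one sum; this covers all a ≠ a'):
  -5 + -3 = -8
  -5 + -2 = -7
  -5 + 0 = -5
  -5 + 3 = -2
  -5 + 6 = 1
  -3 + -2 = -5
  -3 + 0 = -3
  -3 + 3 = 0
  -3 + 6 = 3
  -2 + 0 = -2
  -2 + 3 = 1
  -2 + 6 = 4
  0 + 3 = 3
  0 + 6 = 6
  3 + 6 = 9
Collected distinct sums: {-8, -7, -5, -3, -2, 0, 1, 3, 4, 6, 9}
|A +̂ A| = 11
(Reference bound: |A +̂ A| ≥ 2|A| - 3 for |A| ≥ 2, with |A| = 6 giving ≥ 9.)

|A +̂ A| = 11


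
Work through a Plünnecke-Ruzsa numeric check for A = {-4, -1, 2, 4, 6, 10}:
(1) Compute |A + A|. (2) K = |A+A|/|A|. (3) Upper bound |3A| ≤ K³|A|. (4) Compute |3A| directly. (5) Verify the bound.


|A| = 6.
Step 1: Compute A + A by enumerating all 36 pairs.
A + A = {-8, -5, -2, 0, 1, 2, 3, 4, 5, 6, 8, 9, 10, 12, 14, 16, 20}, so |A + A| = 17.
Step 2: Doubling constant K = |A + A|/|A| = 17/6 = 17/6 ≈ 2.8333.
Step 3: Plünnecke-Ruzsa gives |3A| ≤ K³·|A| = (2.8333)³ · 6 ≈ 136.4722.
Step 4: Compute 3A = A + A + A directly by enumerating all triples (a,b,c) ∈ A³; |3A| = 31.
Step 5: Check 31 ≤ 136.4722? Yes ✓.

K = 17/6, Plünnecke-Ruzsa bound K³|A| ≈ 136.4722, |3A| = 31, inequality holds.


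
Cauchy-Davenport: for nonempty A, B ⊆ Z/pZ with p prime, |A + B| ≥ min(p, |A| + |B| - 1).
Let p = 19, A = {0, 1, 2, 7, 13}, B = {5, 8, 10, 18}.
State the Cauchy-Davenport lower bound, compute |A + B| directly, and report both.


Cauchy-Davenport: |A + B| ≥ min(p, |A| + |B| - 1) for A, B nonempty in Z/pZ.
|A| = 5, |B| = 4, p = 19.
CD lower bound = min(19, 5 + 4 - 1) = min(19, 8) = 8.
Compute A + B mod 19 directly:
a = 0: 0+5=5, 0+8=8, 0+10=10, 0+18=18
a = 1: 1+5=6, 1+8=9, 1+10=11, 1+18=0
a = 2: 2+5=7, 2+8=10, 2+10=12, 2+18=1
a = 7: 7+5=12, 7+8=15, 7+10=17, 7+18=6
a = 13: 13+5=18, 13+8=2, 13+10=4, 13+18=12
A + B = {0, 1, 2, 4, 5, 6, 7, 8, 9, 10, 11, 12, 15, 17, 18}, so |A + B| = 15.
Verify: 15 ≥ 8? Yes ✓.

CD lower bound = 8, actual |A + B| = 15.


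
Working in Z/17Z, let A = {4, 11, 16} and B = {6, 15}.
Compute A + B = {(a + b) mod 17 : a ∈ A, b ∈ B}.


Work in Z/17Z: reduce every sum a + b modulo 17.
Enumerate all 6 pairs:
a = 4: 4+6=10, 4+15=2
a = 11: 11+6=0, 11+15=9
a = 16: 16+6=5, 16+15=14
Distinct residues collected: {0, 2, 5, 9, 10, 14}
|A + B| = 6 (out of 17 total residues).

A + B = {0, 2, 5, 9, 10, 14}


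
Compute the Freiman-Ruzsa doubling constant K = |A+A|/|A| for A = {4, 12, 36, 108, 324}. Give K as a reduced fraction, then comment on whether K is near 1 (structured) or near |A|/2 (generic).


|A| = 5.
Compute A + A by enumerating all 25 pairs.
A + A = {8, 16, 24, 40, 48, 72, 112, 120, 144, 216, 328, 336, 360, 432, 648}, so |A + A| = 15.
K = |A + A| / |A| = 15/5 = 3/1 ≈ 3.0000.
Reference: AP of size 5 gives K = 9/5 ≈ 1.8000; a fully generic set of size 5 gives K ≈ 3.0000.

|A| = 5, |A + A| = 15, K = 15/5 = 3/1.


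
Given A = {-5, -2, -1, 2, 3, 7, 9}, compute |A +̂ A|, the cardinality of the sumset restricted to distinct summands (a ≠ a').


Restricted sumset: A +̂ A = {a + a' : a ∈ A, a' ∈ A, a ≠ a'}.
Equivalently, take A + A and drop any sum 2a that is achievable ONLY as a + a for a ∈ A (i.e. sums representable only with equal summands).
Enumerate pairs (a, a') with a < a' (symmetric, so each unordered pair gives one sum; this covers all a ≠ a'):
  -5 + -2 = -7
  -5 + -1 = -6
  -5 + 2 = -3
  -5 + 3 = -2
  -5 + 7 = 2
  -5 + 9 = 4
  -2 + -1 = -3
  -2 + 2 = 0
  -2 + 3 = 1
  -2 + 7 = 5
  -2 + 9 = 7
  -1 + 2 = 1
  -1 + 3 = 2
  -1 + 7 = 6
  -1 + 9 = 8
  2 + 3 = 5
  2 + 7 = 9
  2 + 9 = 11
  3 + 7 = 10
  3 + 9 = 12
  7 + 9 = 16
Collected distinct sums: {-7, -6, -3, -2, 0, 1, 2, 4, 5, 6, 7, 8, 9, 10, 11, 12, 16}
|A +̂ A| = 17
(Reference bound: |A +̂ A| ≥ 2|A| - 3 for |A| ≥ 2, with |A| = 7 giving ≥ 11.)

|A +̂ A| = 17


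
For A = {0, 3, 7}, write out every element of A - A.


A - A = {a - a' : a, a' ∈ A}.
Compute a - a' for each ordered pair (a, a'):
a = 0: 0-0=0, 0-3=-3, 0-7=-7
a = 3: 3-0=3, 3-3=0, 3-7=-4
a = 7: 7-0=7, 7-3=4, 7-7=0
Collecting distinct values (and noting 0 appears from a-a):
A - A = {-7, -4, -3, 0, 3, 4, 7}
|A - A| = 7

A - A = {-7, -4, -3, 0, 3, 4, 7}


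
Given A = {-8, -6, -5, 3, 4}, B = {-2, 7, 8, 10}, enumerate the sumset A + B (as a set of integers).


A + B = {a + b : a ∈ A, b ∈ B}.
Enumerate all |A|·|B| = 5·4 = 20 pairs (a, b) and collect distinct sums.
a = -8: -8+-2=-10, -8+7=-1, -8+8=0, -8+10=2
a = -6: -6+-2=-8, -6+7=1, -6+8=2, -6+10=4
a = -5: -5+-2=-7, -5+7=2, -5+8=3, -5+10=5
a = 3: 3+-2=1, 3+7=10, 3+8=11, 3+10=13
a = 4: 4+-2=2, 4+7=11, 4+8=12, 4+10=14
Collecting distinct sums: A + B = {-10, -8, -7, -1, 0, 1, 2, 3, 4, 5, 10, 11, 12, 13, 14}
|A + B| = 15

A + B = {-10, -8, -7, -1, 0, 1, 2, 3, 4, 5, 10, 11, 12, 13, 14}


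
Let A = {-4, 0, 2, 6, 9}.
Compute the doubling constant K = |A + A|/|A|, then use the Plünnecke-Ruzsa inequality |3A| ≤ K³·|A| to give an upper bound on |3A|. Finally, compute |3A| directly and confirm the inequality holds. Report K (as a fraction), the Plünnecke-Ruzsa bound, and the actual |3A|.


|A| = 5.
Step 1: Compute A + A by enumerating all 25 pairs.
A + A = {-8, -4, -2, 0, 2, 4, 5, 6, 8, 9, 11, 12, 15, 18}, so |A + A| = 14.
Step 2: Doubling constant K = |A + A|/|A| = 14/5 = 14/5 ≈ 2.8000.
Step 3: Plünnecke-Ruzsa gives |3A| ≤ K³·|A| = (2.8000)³ · 5 ≈ 109.7600.
Step 4: Compute 3A = A + A + A directly by enumerating all triples (a,b,c) ∈ A³; |3A| = 26.
Step 5: Check 26 ≤ 109.7600? Yes ✓.

K = 14/5, Plünnecke-Ruzsa bound K³|A| ≈ 109.7600, |3A| = 26, inequality holds.


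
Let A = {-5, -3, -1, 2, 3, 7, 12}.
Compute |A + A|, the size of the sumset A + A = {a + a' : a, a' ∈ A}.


A + A = {a + a' : a, a' ∈ A}; |A| = 7.
General bounds: 2|A| - 1 ≤ |A + A| ≤ |A|(|A|+1)/2, i.e. 13 ≤ |A + A| ≤ 28.
Lower bound 2|A|-1 is attained iff A is an arithmetic progression.
Enumerate sums a + a' for a ≤ a' (symmetric, so this suffices):
a = -5: -5+-5=-10, -5+-3=-8, -5+-1=-6, -5+2=-3, -5+3=-2, -5+7=2, -5+12=7
a = -3: -3+-3=-6, -3+-1=-4, -3+2=-1, -3+3=0, -3+7=4, -3+12=9
a = -1: -1+-1=-2, -1+2=1, -1+3=2, -1+7=6, -1+12=11
a = 2: 2+2=4, 2+3=5, 2+7=9, 2+12=14
a = 3: 3+3=6, 3+7=10, 3+12=15
a = 7: 7+7=14, 7+12=19
a = 12: 12+12=24
Distinct sums: {-10, -8, -6, -4, -3, -2, -1, 0, 1, 2, 4, 5, 6, 7, 9, 10, 11, 14, 15, 19, 24}
|A + A| = 21

|A + A| = 21


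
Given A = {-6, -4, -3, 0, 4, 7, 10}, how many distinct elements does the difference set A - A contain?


A - A = {a - a' : a, a' ∈ A}; |A| = 7.
Bounds: 2|A|-1 ≤ |A - A| ≤ |A|² - |A| + 1, i.e. 13 ≤ |A - A| ≤ 43.
Note: 0 ∈ A - A always (from a - a). The set is symmetric: if d ∈ A - A then -d ∈ A - A.
Enumerate nonzero differences d = a - a' with a > a' (then include -d):
Positive differences: {1, 2, 3, 4, 6, 7, 8, 10, 11, 13, 14, 16}
Full difference set: {0} ∪ (positive diffs) ∪ (negative diffs).
|A - A| = 1 + 2·12 = 25 (matches direct enumeration: 25).

|A - A| = 25


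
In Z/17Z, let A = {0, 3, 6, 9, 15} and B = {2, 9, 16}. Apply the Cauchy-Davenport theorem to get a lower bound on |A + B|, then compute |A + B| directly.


Cauchy-Davenport: |A + B| ≥ min(p, |A| + |B| - 1) for A, B nonempty in Z/pZ.
|A| = 5, |B| = 3, p = 17.
CD lower bound = min(17, 5 + 3 - 1) = min(17, 7) = 7.
Compute A + B mod 17 directly:
a = 0: 0+2=2, 0+9=9, 0+16=16
a = 3: 3+2=5, 3+9=12, 3+16=2
a = 6: 6+2=8, 6+9=15, 6+16=5
a = 9: 9+2=11, 9+9=1, 9+16=8
a = 15: 15+2=0, 15+9=7, 15+16=14
A + B = {0, 1, 2, 5, 7, 8, 9, 11, 12, 14, 15, 16}, so |A + B| = 12.
Verify: 12 ≥ 7? Yes ✓.

CD lower bound = 7, actual |A + B| = 12.


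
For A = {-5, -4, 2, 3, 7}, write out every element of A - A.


A - A = {a - a' : a, a' ∈ A}.
Compute a - a' for each ordered pair (a, a'):
a = -5: -5--5=0, -5--4=-1, -5-2=-7, -5-3=-8, -5-7=-12
a = -4: -4--5=1, -4--4=0, -4-2=-6, -4-3=-7, -4-7=-11
a = 2: 2--5=7, 2--4=6, 2-2=0, 2-3=-1, 2-7=-5
a = 3: 3--5=8, 3--4=7, 3-2=1, 3-3=0, 3-7=-4
a = 7: 7--5=12, 7--4=11, 7-2=5, 7-3=4, 7-7=0
Collecting distinct values (and noting 0 appears from a-a):
A - A = {-12, -11, -8, -7, -6, -5, -4, -1, 0, 1, 4, 5, 6, 7, 8, 11, 12}
|A - A| = 17

A - A = {-12, -11, -8, -7, -6, -5, -4, -1, 0, 1, 4, 5, 6, 7, 8, 11, 12}


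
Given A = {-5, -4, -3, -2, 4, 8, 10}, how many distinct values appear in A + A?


A + A = {a + a' : a, a' ∈ A}; |A| = 7.
General bounds: 2|A| - 1 ≤ |A + A| ≤ |A|(|A|+1)/2, i.e. 13 ≤ |A + A| ≤ 28.
Lower bound 2|A|-1 is attained iff A is an arithmetic progression.
Enumerate sums a + a' for a ≤ a' (symmetric, so this suffices):
a = -5: -5+-5=-10, -5+-4=-9, -5+-3=-8, -5+-2=-7, -5+4=-1, -5+8=3, -5+10=5
a = -4: -4+-4=-8, -4+-3=-7, -4+-2=-6, -4+4=0, -4+8=4, -4+10=6
a = -3: -3+-3=-6, -3+-2=-5, -3+4=1, -3+8=5, -3+10=7
a = -2: -2+-2=-4, -2+4=2, -2+8=6, -2+10=8
a = 4: 4+4=8, 4+8=12, 4+10=14
a = 8: 8+8=16, 8+10=18
a = 10: 10+10=20
Distinct sums: {-10, -9, -8, -7, -6, -5, -4, -1, 0, 1, 2, 3, 4, 5, 6, 7, 8, 12, 14, 16, 18, 20}
|A + A| = 22

|A + A| = 22


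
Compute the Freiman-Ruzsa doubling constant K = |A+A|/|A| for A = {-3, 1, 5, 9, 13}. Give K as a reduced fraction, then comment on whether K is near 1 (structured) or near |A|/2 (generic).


|A| = 5.
Compute A + A by enumerating all 25 pairs.
A + A = {-6, -2, 2, 6, 10, 14, 18, 22, 26}, so |A + A| = 9.
K = |A + A| / |A| = 9/5 (already in lowest terms) ≈ 1.8000.
Reference: AP of size 5 gives K = 9/5 ≈ 1.8000; a fully generic set of size 5 gives K ≈ 3.0000.

|A| = 5, |A + A| = 9, K = 9/5.


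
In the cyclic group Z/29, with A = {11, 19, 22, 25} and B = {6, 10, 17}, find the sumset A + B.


Work in Z/29Z: reduce every sum a + b modulo 29.
Enumerate all 12 pairs:
a = 11: 11+6=17, 11+10=21, 11+17=28
a = 19: 19+6=25, 19+10=0, 19+17=7
a = 22: 22+6=28, 22+10=3, 22+17=10
a = 25: 25+6=2, 25+10=6, 25+17=13
Distinct residues collected: {0, 2, 3, 6, 7, 10, 13, 17, 21, 25, 28}
|A + B| = 11 (out of 29 total residues).

A + B = {0, 2, 3, 6, 7, 10, 13, 17, 21, 25, 28}


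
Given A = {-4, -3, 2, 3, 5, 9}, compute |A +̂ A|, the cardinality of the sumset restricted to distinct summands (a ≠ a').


Restricted sumset: A +̂ A = {a + a' : a ∈ A, a' ∈ A, a ≠ a'}.
Equivalently, take A + A and drop any sum 2a that is achievable ONLY as a + a for a ∈ A (i.e. sums representable only with equal summands).
Enumerate pairs (a, a') with a < a' (symmetric, so each unordered pair gives one sum; this covers all a ≠ a'):
  -4 + -3 = -7
  -4 + 2 = -2
  -4 + 3 = -1
  -4 + 5 = 1
  -4 + 9 = 5
  -3 + 2 = -1
  -3 + 3 = 0
  -3 + 5 = 2
  -3 + 9 = 6
  2 + 3 = 5
  2 + 5 = 7
  2 + 9 = 11
  3 + 5 = 8
  3 + 9 = 12
  5 + 9 = 14
Collected distinct sums: {-7, -2, -1, 0, 1, 2, 5, 6, 7, 8, 11, 12, 14}
|A +̂ A| = 13
(Reference bound: |A +̂ A| ≥ 2|A| - 3 for |A| ≥ 2, with |A| = 6 giving ≥ 9.)

|A +̂ A| = 13


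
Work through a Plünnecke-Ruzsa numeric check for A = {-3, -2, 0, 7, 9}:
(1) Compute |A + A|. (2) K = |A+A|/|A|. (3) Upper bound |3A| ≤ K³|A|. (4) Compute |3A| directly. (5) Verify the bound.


|A| = 5.
Step 1: Compute A + A by enumerating all 25 pairs.
A + A = {-6, -5, -4, -3, -2, 0, 4, 5, 6, 7, 9, 14, 16, 18}, so |A + A| = 14.
Step 2: Doubling constant K = |A + A|/|A| = 14/5 = 14/5 ≈ 2.8000.
Step 3: Plünnecke-Ruzsa gives |3A| ≤ K³·|A| = (2.8000)³ · 5 ≈ 109.7600.
Step 4: Compute 3A = A + A + A directly by enumerating all triples (a,b,c) ∈ A³; |3A| = 28.
Step 5: Check 28 ≤ 109.7600? Yes ✓.

K = 14/5, Plünnecke-Ruzsa bound K³|A| ≈ 109.7600, |3A| = 28, inequality holds.


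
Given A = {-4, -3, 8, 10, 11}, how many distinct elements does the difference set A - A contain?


A - A = {a - a' : a, a' ∈ A}; |A| = 5.
Bounds: 2|A|-1 ≤ |A - A| ≤ |A|² - |A| + 1, i.e. 9 ≤ |A - A| ≤ 21.
Note: 0 ∈ A - A always (from a - a). The set is symmetric: if d ∈ A - A then -d ∈ A - A.
Enumerate nonzero differences d = a - a' with a > a' (then include -d):
Positive differences: {1, 2, 3, 11, 12, 13, 14, 15}
Full difference set: {0} ∪ (positive diffs) ∪ (negative diffs).
|A - A| = 1 + 2·8 = 17 (matches direct enumeration: 17).

|A - A| = 17


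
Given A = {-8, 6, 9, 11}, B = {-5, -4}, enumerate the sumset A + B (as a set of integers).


A + B = {a + b : a ∈ A, b ∈ B}.
Enumerate all |A|·|B| = 4·2 = 8 pairs (a, b) and collect distinct sums.
a = -8: -8+-5=-13, -8+-4=-12
a = 6: 6+-5=1, 6+-4=2
a = 9: 9+-5=4, 9+-4=5
a = 11: 11+-5=6, 11+-4=7
Collecting distinct sums: A + B = {-13, -12, 1, 2, 4, 5, 6, 7}
|A + B| = 8

A + B = {-13, -12, 1, 2, 4, 5, 6, 7}


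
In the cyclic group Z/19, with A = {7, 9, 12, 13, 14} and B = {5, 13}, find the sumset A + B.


Work in Z/19Z: reduce every sum a + b modulo 19.
Enumerate all 10 pairs:
a = 7: 7+5=12, 7+13=1
a = 9: 9+5=14, 9+13=3
a = 12: 12+5=17, 12+13=6
a = 13: 13+5=18, 13+13=7
a = 14: 14+5=0, 14+13=8
Distinct residues collected: {0, 1, 3, 6, 7, 8, 12, 14, 17, 18}
|A + B| = 10 (out of 19 total residues).

A + B = {0, 1, 3, 6, 7, 8, 12, 14, 17, 18}


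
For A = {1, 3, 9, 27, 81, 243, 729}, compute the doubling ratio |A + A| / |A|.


|A| = 7.
Compute A + A by enumerating all 49 pairs.
A + A = {2, 4, 6, 10, 12, 18, 28, 30, 36, 54, 82, 84, 90, 108, 162, 244, 246, 252, 270, 324, 486, 730, 732, 738, 756, 810, 972, 1458}, so |A + A| = 28.
K = |A + A| / |A| = 28/7 = 4/1 ≈ 4.0000.
Reference: AP of size 7 gives K = 13/7 ≈ 1.8571; a fully generic set of size 7 gives K ≈ 4.0000.

|A| = 7, |A + A| = 28, K = 28/7 = 4/1.


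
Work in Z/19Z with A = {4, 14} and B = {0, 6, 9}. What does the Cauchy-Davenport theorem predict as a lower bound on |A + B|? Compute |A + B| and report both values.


Cauchy-Davenport: |A + B| ≥ min(p, |A| + |B| - 1) for A, B nonempty in Z/pZ.
|A| = 2, |B| = 3, p = 19.
CD lower bound = min(19, 2 + 3 - 1) = min(19, 4) = 4.
Compute A + B mod 19 directly:
a = 4: 4+0=4, 4+6=10, 4+9=13
a = 14: 14+0=14, 14+6=1, 14+9=4
A + B = {1, 4, 10, 13, 14}, so |A + B| = 5.
Verify: 5 ≥ 4? Yes ✓.

CD lower bound = 4, actual |A + B| = 5.


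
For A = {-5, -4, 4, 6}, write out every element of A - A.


A - A = {a - a' : a, a' ∈ A}.
Compute a - a' for each ordered pair (a, a'):
a = -5: -5--5=0, -5--4=-1, -5-4=-9, -5-6=-11
a = -4: -4--5=1, -4--4=0, -4-4=-8, -4-6=-10
a = 4: 4--5=9, 4--4=8, 4-4=0, 4-6=-2
a = 6: 6--5=11, 6--4=10, 6-4=2, 6-6=0
Collecting distinct values (and noting 0 appears from a-a):
A - A = {-11, -10, -9, -8, -2, -1, 0, 1, 2, 8, 9, 10, 11}
|A - A| = 13

A - A = {-11, -10, -9, -8, -2, -1, 0, 1, 2, 8, 9, 10, 11}


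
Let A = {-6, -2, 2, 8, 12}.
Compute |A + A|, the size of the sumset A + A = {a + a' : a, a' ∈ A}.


A + A = {a + a' : a, a' ∈ A}; |A| = 5.
General bounds: 2|A| - 1 ≤ |A + A| ≤ |A|(|A|+1)/2, i.e. 9 ≤ |A + A| ≤ 15.
Lower bound 2|A|-1 is attained iff A is an arithmetic progression.
Enumerate sums a + a' for a ≤ a' (symmetric, so this suffices):
a = -6: -6+-6=-12, -6+-2=-8, -6+2=-4, -6+8=2, -6+12=6
a = -2: -2+-2=-4, -2+2=0, -2+8=6, -2+12=10
a = 2: 2+2=4, 2+8=10, 2+12=14
a = 8: 8+8=16, 8+12=20
a = 12: 12+12=24
Distinct sums: {-12, -8, -4, 0, 2, 4, 6, 10, 14, 16, 20, 24}
|A + A| = 12

|A + A| = 12


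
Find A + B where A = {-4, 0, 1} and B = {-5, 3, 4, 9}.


A + B = {a + b : a ∈ A, b ∈ B}.
Enumerate all |A|·|B| = 3·4 = 12 pairs (a, b) and collect distinct sums.
a = -4: -4+-5=-9, -4+3=-1, -4+4=0, -4+9=5
a = 0: 0+-5=-5, 0+3=3, 0+4=4, 0+9=9
a = 1: 1+-5=-4, 1+3=4, 1+4=5, 1+9=10
Collecting distinct sums: A + B = {-9, -5, -4, -1, 0, 3, 4, 5, 9, 10}
|A + B| = 10

A + B = {-9, -5, -4, -1, 0, 3, 4, 5, 9, 10}


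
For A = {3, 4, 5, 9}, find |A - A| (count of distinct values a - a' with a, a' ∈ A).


A - A = {a - a' : a, a' ∈ A}; |A| = 4.
Bounds: 2|A|-1 ≤ |A - A| ≤ |A|² - |A| + 1, i.e. 7 ≤ |A - A| ≤ 13.
Note: 0 ∈ A - A always (from a - a). The set is symmetric: if d ∈ A - A then -d ∈ A - A.
Enumerate nonzero differences d = a - a' with a > a' (then include -d):
Positive differences: {1, 2, 4, 5, 6}
Full difference set: {0} ∪ (positive diffs) ∪ (negative diffs).
|A - A| = 1 + 2·5 = 11 (matches direct enumeration: 11).

|A - A| = 11


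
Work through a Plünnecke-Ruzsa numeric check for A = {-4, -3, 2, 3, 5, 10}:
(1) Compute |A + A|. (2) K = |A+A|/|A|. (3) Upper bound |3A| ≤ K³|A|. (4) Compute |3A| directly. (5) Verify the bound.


|A| = 6.
Step 1: Compute A + A by enumerating all 36 pairs.
A + A = {-8, -7, -6, -2, -1, 0, 1, 2, 4, 5, 6, 7, 8, 10, 12, 13, 15, 20}, so |A + A| = 18.
Step 2: Doubling constant K = |A + A|/|A| = 18/6 = 18/6 ≈ 3.0000.
Step 3: Plünnecke-Ruzsa gives |3A| ≤ K³·|A| = (3.0000)³ · 6 ≈ 162.0000.
Step 4: Compute 3A = A + A + A directly by enumerating all triples (a,b,c) ∈ A³; |3A| = 34.
Step 5: Check 34 ≤ 162.0000? Yes ✓.

K = 18/6, Plünnecke-Ruzsa bound K³|A| ≈ 162.0000, |3A| = 34, inequality holds.


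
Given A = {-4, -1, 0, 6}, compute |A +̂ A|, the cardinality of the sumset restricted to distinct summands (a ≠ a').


Restricted sumset: A +̂ A = {a + a' : a ∈ A, a' ∈ A, a ≠ a'}.
Equivalently, take A + A and drop any sum 2a that is achievable ONLY as a + a for a ∈ A (i.e. sums representable only with equal summands).
Enumerate pairs (a, a') with a < a' (symmetric, so each unordered pair gives one sum; this covers all a ≠ a'):
  -4 + -1 = -5
  -4 + 0 = -4
  -4 + 6 = 2
  -1 + 0 = -1
  -1 + 6 = 5
  0 + 6 = 6
Collected distinct sums: {-5, -4, -1, 2, 5, 6}
|A +̂ A| = 6
(Reference bound: |A +̂ A| ≥ 2|A| - 3 for |A| ≥ 2, with |A| = 4 giving ≥ 5.)

|A +̂ A| = 6


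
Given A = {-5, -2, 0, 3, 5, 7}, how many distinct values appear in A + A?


A + A = {a + a' : a, a' ∈ A}; |A| = 6.
General bounds: 2|A| - 1 ≤ |A + A| ≤ |A|(|A|+1)/2, i.e. 11 ≤ |A + A| ≤ 21.
Lower bound 2|A|-1 is attained iff A is an arithmetic progression.
Enumerate sums a + a' for a ≤ a' (symmetric, so this suffices):
a = -5: -5+-5=-10, -5+-2=-7, -5+0=-5, -5+3=-2, -5+5=0, -5+7=2
a = -2: -2+-2=-4, -2+0=-2, -2+3=1, -2+5=3, -2+7=5
a = 0: 0+0=0, 0+3=3, 0+5=5, 0+7=7
a = 3: 3+3=6, 3+5=8, 3+7=10
a = 5: 5+5=10, 5+7=12
a = 7: 7+7=14
Distinct sums: {-10, -7, -5, -4, -2, 0, 1, 2, 3, 5, 6, 7, 8, 10, 12, 14}
|A + A| = 16

|A + A| = 16


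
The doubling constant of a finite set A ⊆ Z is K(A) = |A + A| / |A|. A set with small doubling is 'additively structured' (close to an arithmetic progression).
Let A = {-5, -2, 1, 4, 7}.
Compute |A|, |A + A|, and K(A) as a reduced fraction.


|A| = 5.
Compute A + A by enumerating all 25 pairs.
A + A = {-10, -7, -4, -1, 2, 5, 8, 11, 14}, so |A + A| = 9.
K = |A + A| / |A| = 9/5 (already in lowest terms) ≈ 1.8000.
Reference: AP of size 5 gives K = 9/5 ≈ 1.8000; a fully generic set of size 5 gives K ≈ 3.0000.

|A| = 5, |A + A| = 9, K = 9/5.


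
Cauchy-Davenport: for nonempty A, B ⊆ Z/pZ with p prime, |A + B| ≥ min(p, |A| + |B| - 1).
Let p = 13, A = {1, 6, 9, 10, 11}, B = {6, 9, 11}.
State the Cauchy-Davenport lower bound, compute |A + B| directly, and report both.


Cauchy-Davenport: |A + B| ≥ min(p, |A| + |B| - 1) for A, B nonempty in Z/pZ.
|A| = 5, |B| = 3, p = 13.
CD lower bound = min(13, 5 + 3 - 1) = min(13, 7) = 7.
Compute A + B mod 13 directly:
a = 1: 1+6=7, 1+9=10, 1+11=12
a = 6: 6+6=12, 6+9=2, 6+11=4
a = 9: 9+6=2, 9+9=5, 9+11=7
a = 10: 10+6=3, 10+9=6, 10+11=8
a = 11: 11+6=4, 11+9=7, 11+11=9
A + B = {2, 3, 4, 5, 6, 7, 8, 9, 10, 12}, so |A + B| = 10.
Verify: 10 ≥ 7? Yes ✓.

CD lower bound = 7, actual |A + B| = 10.


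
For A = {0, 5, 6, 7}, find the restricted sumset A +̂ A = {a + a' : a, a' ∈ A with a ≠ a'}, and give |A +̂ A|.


Restricted sumset: A +̂ A = {a + a' : a ∈ A, a' ∈ A, a ≠ a'}.
Equivalently, take A + A and drop any sum 2a that is achievable ONLY as a + a for a ∈ A (i.e. sums representable only with equal summands).
Enumerate pairs (a, a') with a < a' (symmetric, so each unordered pair gives one sum; this covers all a ≠ a'):
  0 + 5 = 5
  0 + 6 = 6
  0 + 7 = 7
  5 + 6 = 11
  5 + 7 = 12
  6 + 7 = 13
Collected distinct sums: {5, 6, 7, 11, 12, 13}
|A +̂ A| = 6
(Reference bound: |A +̂ A| ≥ 2|A| - 3 for |A| ≥ 2, with |A| = 4 giving ≥ 5.)

|A +̂ A| = 6


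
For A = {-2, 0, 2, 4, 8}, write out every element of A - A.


A - A = {a - a' : a, a' ∈ A}.
Compute a - a' for each ordered pair (a, a'):
a = -2: -2--2=0, -2-0=-2, -2-2=-4, -2-4=-6, -2-8=-10
a = 0: 0--2=2, 0-0=0, 0-2=-2, 0-4=-4, 0-8=-8
a = 2: 2--2=4, 2-0=2, 2-2=0, 2-4=-2, 2-8=-6
a = 4: 4--2=6, 4-0=4, 4-2=2, 4-4=0, 4-8=-4
a = 8: 8--2=10, 8-0=8, 8-2=6, 8-4=4, 8-8=0
Collecting distinct values (and noting 0 appears from a-a):
A - A = {-10, -8, -6, -4, -2, 0, 2, 4, 6, 8, 10}
|A - A| = 11

A - A = {-10, -8, -6, -4, -2, 0, 2, 4, 6, 8, 10}


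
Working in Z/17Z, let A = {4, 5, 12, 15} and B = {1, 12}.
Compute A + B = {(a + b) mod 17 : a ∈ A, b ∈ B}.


Work in Z/17Z: reduce every sum a + b modulo 17.
Enumerate all 8 pairs:
a = 4: 4+1=5, 4+12=16
a = 5: 5+1=6, 5+12=0
a = 12: 12+1=13, 12+12=7
a = 15: 15+1=16, 15+12=10
Distinct residues collected: {0, 5, 6, 7, 10, 13, 16}
|A + B| = 7 (out of 17 total residues).

A + B = {0, 5, 6, 7, 10, 13, 16}


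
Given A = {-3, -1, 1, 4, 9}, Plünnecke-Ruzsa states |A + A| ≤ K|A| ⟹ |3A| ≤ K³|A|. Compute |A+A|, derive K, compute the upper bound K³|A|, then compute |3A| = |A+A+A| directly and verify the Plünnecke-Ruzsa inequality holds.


|A| = 5.
Step 1: Compute A + A by enumerating all 25 pairs.
A + A = {-6, -4, -2, 0, 1, 2, 3, 5, 6, 8, 10, 13, 18}, so |A + A| = 13.
Step 2: Doubling constant K = |A + A|/|A| = 13/5 = 13/5 ≈ 2.6000.
Step 3: Plünnecke-Ruzsa gives |3A| ≤ K³·|A| = (2.6000)³ · 5 ≈ 87.8800.
Step 4: Compute 3A = A + A + A directly by enumerating all triples (a,b,c) ∈ A³; |3A| = 24.
Step 5: Check 24 ≤ 87.8800? Yes ✓.

K = 13/5, Plünnecke-Ruzsa bound K³|A| ≈ 87.8800, |3A| = 24, inequality holds.


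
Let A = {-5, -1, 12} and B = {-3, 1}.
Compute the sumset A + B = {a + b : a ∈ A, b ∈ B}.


A + B = {a + b : a ∈ A, b ∈ B}.
Enumerate all |A|·|B| = 3·2 = 6 pairs (a, b) and collect distinct sums.
a = -5: -5+-3=-8, -5+1=-4
a = -1: -1+-3=-4, -1+1=0
a = 12: 12+-3=9, 12+1=13
Collecting distinct sums: A + B = {-8, -4, 0, 9, 13}
|A + B| = 5

A + B = {-8, -4, 0, 9, 13}


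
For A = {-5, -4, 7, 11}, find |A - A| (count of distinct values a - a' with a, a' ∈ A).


A - A = {a - a' : a, a' ∈ A}; |A| = 4.
Bounds: 2|A|-1 ≤ |A - A| ≤ |A|² - |A| + 1, i.e. 7 ≤ |A - A| ≤ 13.
Note: 0 ∈ A - A always (from a - a). The set is symmetric: if d ∈ A - A then -d ∈ A - A.
Enumerate nonzero differences d = a - a' with a > a' (then include -d):
Positive differences: {1, 4, 11, 12, 15, 16}
Full difference set: {0} ∪ (positive diffs) ∪ (negative diffs).
|A - A| = 1 + 2·6 = 13 (matches direct enumeration: 13).

|A - A| = 13


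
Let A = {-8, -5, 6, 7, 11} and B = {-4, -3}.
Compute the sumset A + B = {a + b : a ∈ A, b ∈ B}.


A + B = {a + b : a ∈ A, b ∈ B}.
Enumerate all |A|·|B| = 5·2 = 10 pairs (a, b) and collect distinct sums.
a = -8: -8+-4=-12, -8+-3=-11
a = -5: -5+-4=-9, -5+-3=-8
a = 6: 6+-4=2, 6+-3=3
a = 7: 7+-4=3, 7+-3=4
a = 11: 11+-4=7, 11+-3=8
Collecting distinct sums: A + B = {-12, -11, -9, -8, 2, 3, 4, 7, 8}
|A + B| = 9

A + B = {-12, -11, -9, -8, 2, 3, 4, 7, 8}


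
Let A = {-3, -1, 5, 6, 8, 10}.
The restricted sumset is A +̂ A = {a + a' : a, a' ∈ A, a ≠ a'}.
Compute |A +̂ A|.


Restricted sumset: A +̂ A = {a + a' : a ∈ A, a' ∈ A, a ≠ a'}.
Equivalently, take A + A and drop any sum 2a that is achievable ONLY as a + a for a ∈ A (i.e. sums representable only with equal summands).
Enumerate pairs (a, a') with a < a' (symmetric, so each unordered pair gives one sum; this covers all a ≠ a'):
  -3 + -1 = -4
  -3 + 5 = 2
  -3 + 6 = 3
  -3 + 8 = 5
  -3 + 10 = 7
  -1 + 5 = 4
  -1 + 6 = 5
  -1 + 8 = 7
  -1 + 10 = 9
  5 + 6 = 11
  5 + 8 = 13
  5 + 10 = 15
  6 + 8 = 14
  6 + 10 = 16
  8 + 10 = 18
Collected distinct sums: {-4, 2, 3, 4, 5, 7, 9, 11, 13, 14, 15, 16, 18}
|A +̂ A| = 13
(Reference bound: |A +̂ A| ≥ 2|A| - 3 for |A| ≥ 2, with |A| = 6 giving ≥ 9.)

|A +̂ A| = 13


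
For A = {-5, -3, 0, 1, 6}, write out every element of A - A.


A - A = {a - a' : a, a' ∈ A}.
Compute a - a' for each ordered pair (a, a'):
a = -5: -5--5=0, -5--3=-2, -5-0=-5, -5-1=-6, -5-6=-11
a = -3: -3--5=2, -3--3=0, -3-0=-3, -3-1=-4, -3-6=-9
a = 0: 0--5=5, 0--3=3, 0-0=0, 0-1=-1, 0-6=-6
a = 1: 1--5=6, 1--3=4, 1-0=1, 1-1=0, 1-6=-5
a = 6: 6--5=11, 6--3=9, 6-0=6, 6-1=5, 6-6=0
Collecting distinct values (and noting 0 appears from a-a):
A - A = {-11, -9, -6, -5, -4, -3, -2, -1, 0, 1, 2, 3, 4, 5, 6, 9, 11}
|A - A| = 17

A - A = {-11, -9, -6, -5, -4, -3, -2, -1, 0, 1, 2, 3, 4, 5, 6, 9, 11}


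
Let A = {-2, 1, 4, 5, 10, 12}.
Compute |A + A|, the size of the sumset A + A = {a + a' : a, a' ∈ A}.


A + A = {a + a' : a, a' ∈ A}; |A| = 6.
General bounds: 2|A| - 1 ≤ |A + A| ≤ |A|(|A|+1)/2, i.e. 11 ≤ |A + A| ≤ 21.
Lower bound 2|A|-1 is attained iff A is an arithmetic progression.
Enumerate sums a + a' for a ≤ a' (symmetric, so this suffices):
a = -2: -2+-2=-4, -2+1=-1, -2+4=2, -2+5=3, -2+10=8, -2+12=10
a = 1: 1+1=2, 1+4=5, 1+5=6, 1+10=11, 1+12=13
a = 4: 4+4=8, 4+5=9, 4+10=14, 4+12=16
a = 5: 5+5=10, 5+10=15, 5+12=17
a = 10: 10+10=20, 10+12=22
a = 12: 12+12=24
Distinct sums: {-4, -1, 2, 3, 5, 6, 8, 9, 10, 11, 13, 14, 15, 16, 17, 20, 22, 24}
|A + A| = 18

|A + A| = 18


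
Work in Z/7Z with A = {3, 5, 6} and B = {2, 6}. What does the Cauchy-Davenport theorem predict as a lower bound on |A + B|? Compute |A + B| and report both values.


Cauchy-Davenport: |A + B| ≥ min(p, |A| + |B| - 1) for A, B nonempty in Z/pZ.
|A| = 3, |B| = 2, p = 7.
CD lower bound = min(7, 3 + 2 - 1) = min(7, 4) = 4.
Compute A + B mod 7 directly:
a = 3: 3+2=5, 3+6=2
a = 5: 5+2=0, 5+6=4
a = 6: 6+2=1, 6+6=5
A + B = {0, 1, 2, 4, 5}, so |A + B| = 5.
Verify: 5 ≥ 4? Yes ✓.

CD lower bound = 4, actual |A + B| = 5.


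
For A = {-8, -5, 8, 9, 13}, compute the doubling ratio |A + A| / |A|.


|A| = 5.
Compute A + A by enumerating all 25 pairs.
A + A = {-16, -13, -10, 0, 1, 3, 4, 5, 8, 16, 17, 18, 21, 22, 26}, so |A + A| = 15.
K = |A + A| / |A| = 15/5 = 3/1 ≈ 3.0000.
Reference: AP of size 5 gives K = 9/5 ≈ 1.8000; a fully generic set of size 5 gives K ≈ 3.0000.

|A| = 5, |A + A| = 15, K = 15/5 = 3/1.
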